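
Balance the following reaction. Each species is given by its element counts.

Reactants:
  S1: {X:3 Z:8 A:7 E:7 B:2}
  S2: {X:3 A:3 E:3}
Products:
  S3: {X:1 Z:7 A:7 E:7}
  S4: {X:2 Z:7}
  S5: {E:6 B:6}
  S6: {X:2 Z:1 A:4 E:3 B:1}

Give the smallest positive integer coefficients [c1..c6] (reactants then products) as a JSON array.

Coefficients: [6, 1, 3, 3, 1, 6]

X: 6·3+1·3 = 21 | 3·1+3·2+1·0+6·2 = 21
Z: 6·8+1·0 = 48 | 3·7+3·7+1·0+6·1 = 48
A: 6·7+1·3 = 45 | 3·7+3·0+1·0+6·4 = 45
E: 6·7+1·3 = 45 | 3·7+3·0+1·6+6·3 = 45
B: 6·2+1·0 = 12 | 3·0+3·0+1·6+6·1 = 12
gcd(6,1,3,3,1,6) = 1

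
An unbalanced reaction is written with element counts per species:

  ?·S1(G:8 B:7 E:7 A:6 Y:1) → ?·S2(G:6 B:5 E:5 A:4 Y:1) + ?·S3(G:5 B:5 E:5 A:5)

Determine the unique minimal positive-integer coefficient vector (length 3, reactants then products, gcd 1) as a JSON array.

Coefficients: [5, 5, 2]

G: 5·8 = 40 | 5·6+2·5 = 40
B: 5·7 = 35 | 5·5+2·5 = 35
E: 5·7 = 35 | 5·5+2·5 = 35
A: 5·6 = 30 | 5·4+2·5 = 30
Y: 5·1 = 5 | 5·1+2·0 = 5
gcd(5,5,2) = 1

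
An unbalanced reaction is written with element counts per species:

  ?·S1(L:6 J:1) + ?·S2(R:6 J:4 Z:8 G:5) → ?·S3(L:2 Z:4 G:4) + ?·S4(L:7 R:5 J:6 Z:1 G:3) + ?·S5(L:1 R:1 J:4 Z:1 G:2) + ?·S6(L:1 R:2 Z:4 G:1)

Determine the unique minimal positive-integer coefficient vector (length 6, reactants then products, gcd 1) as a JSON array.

Coefficients: [4, 4, 1, 2, 2, 6]

L: 4·6+4·0 = 24 | 1·2+2·7+2·1+6·1 = 24
R: 4·0+4·6 = 24 | 1·0+2·5+2·1+6·2 = 24
J: 4·1+4·4 = 20 | 1·0+2·6+2·4+6·0 = 20
Z: 4·0+4·8 = 32 | 1·4+2·1+2·1+6·4 = 32
G: 4·0+4·5 = 20 | 1·4+2·3+2·2+6·1 = 20
gcd(4,4,1,2,2,6) = 1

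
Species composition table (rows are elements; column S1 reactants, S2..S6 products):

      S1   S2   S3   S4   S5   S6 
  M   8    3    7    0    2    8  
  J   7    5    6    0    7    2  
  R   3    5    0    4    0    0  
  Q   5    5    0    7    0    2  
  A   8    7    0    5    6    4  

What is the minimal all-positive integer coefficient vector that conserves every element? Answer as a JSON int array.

Coefficients: [6, 2, 2, 2, 2, 3]

M: 6·8 = 48 | 2·3+2·7+2·0+2·2+3·8 = 48
J: 6·7 = 42 | 2·5+2·6+2·0+2·7+3·2 = 42
R: 6·3 = 18 | 2·5+2·0+2·4+2·0+3·0 = 18
Q: 6·5 = 30 | 2·5+2·0+2·7+2·0+3·2 = 30
A: 6·8 = 48 | 2·7+2·0+2·5+2·6+3·4 = 48
gcd(6,2,2,2,2,3) = 1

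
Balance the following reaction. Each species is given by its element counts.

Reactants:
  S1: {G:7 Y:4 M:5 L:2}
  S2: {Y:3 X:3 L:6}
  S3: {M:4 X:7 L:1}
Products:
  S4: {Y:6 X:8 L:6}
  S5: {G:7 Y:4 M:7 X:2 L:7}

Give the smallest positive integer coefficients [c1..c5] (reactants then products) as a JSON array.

G: 4·7+6·0+2·0 = 28 | 3·0+4·7 = 28
Y: 4·4+6·3+2·0 = 34 | 3·6+4·4 = 34
M: 4·5+6·0+2·4 = 28 | 3·0+4·7 = 28
X: 4·0+6·3+2·7 = 32 | 3·8+4·2 = 32
L: 4·2+6·6+2·1 = 46 | 3·6+4·7 = 46
gcd(4,6,2,3,4) = 1

Coefficients: [4, 6, 2, 3, 4]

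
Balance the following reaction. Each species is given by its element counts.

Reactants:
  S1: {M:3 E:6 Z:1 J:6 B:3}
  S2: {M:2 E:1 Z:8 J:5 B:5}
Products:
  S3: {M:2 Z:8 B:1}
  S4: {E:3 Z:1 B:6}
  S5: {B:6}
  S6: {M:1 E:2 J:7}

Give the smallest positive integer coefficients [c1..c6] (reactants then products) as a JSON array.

Coefficients: [2, 6, 6, 2, 3, 6]

M: 2·3+6·2 = 18 | 6·2+2·0+3·0+6·1 = 18
E: 2·6+6·1 = 18 | 6·0+2·3+3·0+6·2 = 18
Z: 2·1+6·8 = 50 | 6·8+2·1+3·0+6·0 = 50
J: 2·6+6·5 = 42 | 6·0+2·0+3·0+6·7 = 42
B: 2·3+6·5 = 36 | 6·1+2·6+3·6+6·0 = 36
gcd(2,6,6,2,3,6) = 1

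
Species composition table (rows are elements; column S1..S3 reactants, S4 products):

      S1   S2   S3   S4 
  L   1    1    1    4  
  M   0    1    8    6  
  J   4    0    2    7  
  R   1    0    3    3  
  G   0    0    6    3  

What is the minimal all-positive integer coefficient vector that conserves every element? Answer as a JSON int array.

Coefficients: [3, 4, 1, 2]

L: 3·1+4·1+1·1 = 8 | 2·4 = 8
M: 3·0+4·1+1·8 = 12 | 2·6 = 12
J: 3·4+4·0+1·2 = 14 | 2·7 = 14
R: 3·1+4·0+1·3 = 6 | 2·3 = 6
G: 3·0+4·0+1·6 = 6 | 2·3 = 6
gcd(3,4,1,2) = 1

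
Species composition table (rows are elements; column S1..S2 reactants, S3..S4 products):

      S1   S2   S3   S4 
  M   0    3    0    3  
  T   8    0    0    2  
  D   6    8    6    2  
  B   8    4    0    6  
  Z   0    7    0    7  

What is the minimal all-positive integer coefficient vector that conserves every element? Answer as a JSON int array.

M: 1·0+4·3 = 12 | 5·0+4·3 = 12
T: 1·8+4·0 = 8 | 5·0+4·2 = 8
D: 1·6+4·8 = 38 | 5·6+4·2 = 38
B: 1·8+4·4 = 24 | 5·0+4·6 = 24
Z: 1·0+4·7 = 28 | 5·0+4·7 = 28
gcd(1,4,5,4) = 1

Coefficients: [1, 4, 5, 4]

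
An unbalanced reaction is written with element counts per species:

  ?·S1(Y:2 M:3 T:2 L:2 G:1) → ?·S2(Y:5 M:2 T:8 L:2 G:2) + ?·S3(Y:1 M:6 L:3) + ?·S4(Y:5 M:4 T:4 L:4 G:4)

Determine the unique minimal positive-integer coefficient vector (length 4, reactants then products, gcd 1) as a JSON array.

Y: 6·2 = 12 | 1·5+2·1+1·5 = 12
M: 6·3 = 18 | 1·2+2·6+1·4 = 18
T: 6·2 = 12 | 1·8+2·0+1·4 = 12
L: 6·2 = 12 | 1·2+2·3+1·4 = 12
G: 6·1 = 6 | 1·2+2·0+1·4 = 6
gcd(6,1,2,1) = 1

Coefficients: [6, 1, 2, 1]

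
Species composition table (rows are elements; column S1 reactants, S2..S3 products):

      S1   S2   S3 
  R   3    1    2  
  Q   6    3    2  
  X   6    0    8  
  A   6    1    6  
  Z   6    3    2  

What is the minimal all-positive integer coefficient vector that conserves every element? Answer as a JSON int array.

Coefficients: [4, 6, 3]

R: 4·3 = 12 | 6·1+3·2 = 12
Q: 4·6 = 24 | 6·3+3·2 = 24
X: 4·6 = 24 | 6·0+3·8 = 24
A: 4·6 = 24 | 6·1+3·6 = 24
Z: 4·6 = 24 | 6·3+3·2 = 24
gcd(4,6,3) = 1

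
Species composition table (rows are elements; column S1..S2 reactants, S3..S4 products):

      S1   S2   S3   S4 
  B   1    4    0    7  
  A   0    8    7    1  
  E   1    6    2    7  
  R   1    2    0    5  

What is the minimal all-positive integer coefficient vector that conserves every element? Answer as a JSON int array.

B: 3·1+1·4 = 7 | 1·0+1·7 = 7
A: 3·0+1·8 = 8 | 1·7+1·1 = 8
E: 3·1+1·6 = 9 | 1·2+1·7 = 9
R: 3·1+1·2 = 5 | 1·0+1·5 = 5
gcd(3,1,1,1) = 1

Coefficients: [3, 1, 1, 1]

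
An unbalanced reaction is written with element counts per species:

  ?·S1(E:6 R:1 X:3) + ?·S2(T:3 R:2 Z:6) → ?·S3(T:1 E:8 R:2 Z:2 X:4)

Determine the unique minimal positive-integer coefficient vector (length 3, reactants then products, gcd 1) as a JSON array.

Coefficients: [4, 1, 3]

T: 4·0+1·3 = 3 | 3·1 = 3
E: 4·6+1·0 = 24 | 3·8 = 24
R: 4·1+1·2 = 6 | 3·2 = 6
Z: 4·0+1·6 = 6 | 3·2 = 6
X: 4·3+1·0 = 12 | 3·4 = 12
gcd(4,1,3) = 1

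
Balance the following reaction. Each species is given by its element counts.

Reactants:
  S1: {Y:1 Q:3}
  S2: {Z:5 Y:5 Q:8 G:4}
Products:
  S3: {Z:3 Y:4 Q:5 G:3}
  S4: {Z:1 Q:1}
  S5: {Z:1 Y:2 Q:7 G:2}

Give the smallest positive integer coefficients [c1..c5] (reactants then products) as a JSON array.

Z: 1·0+5·5 = 25 | 6·3+6·1+1·1 = 25
Y: 1·1+5·5 = 26 | 6·4+6·0+1·2 = 26
Q: 1·3+5·8 = 43 | 6·5+6·1+1·7 = 43
G: 1·0+5·4 = 20 | 6·3+6·0+1·2 = 20
gcd(1,5,6,6,1) = 1

Coefficients: [1, 5, 6, 6, 1]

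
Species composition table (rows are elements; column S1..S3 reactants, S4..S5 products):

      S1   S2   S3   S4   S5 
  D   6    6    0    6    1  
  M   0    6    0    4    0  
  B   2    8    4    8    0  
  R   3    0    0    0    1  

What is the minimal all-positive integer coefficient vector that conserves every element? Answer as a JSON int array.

D: 2·6+2·6+1·0 = 24 | 3·6+6·1 = 24
M: 2·0+2·6+1·0 = 12 | 3·4+6·0 = 12
B: 2·2+2·8+1·4 = 24 | 3·8+6·0 = 24
R: 2·3+2·0+1·0 = 6 | 3·0+6·1 = 6
gcd(2,2,1,3,6) = 1

Coefficients: [2, 2, 1, 3, 6]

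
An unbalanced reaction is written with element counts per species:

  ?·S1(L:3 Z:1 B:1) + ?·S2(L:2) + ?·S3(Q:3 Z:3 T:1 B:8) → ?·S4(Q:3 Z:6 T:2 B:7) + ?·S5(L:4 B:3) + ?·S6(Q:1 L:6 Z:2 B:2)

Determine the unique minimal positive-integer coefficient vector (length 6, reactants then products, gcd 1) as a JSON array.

Q: 6·0+6·0+2·3 = 6 | 1·3+3·0+3·1 = 6
L: 6·3+6·2+2·0 = 30 | 1·0+3·4+3·6 = 30
Z: 6·1+6·0+2·3 = 12 | 1·6+3·0+3·2 = 12
T: 6·0+6·0+2·1 = 2 | 1·2+3·0+3·0 = 2
B: 6·1+6·0+2·8 = 22 | 1·7+3·3+3·2 = 22
gcd(6,6,2,1,3,3) = 1

Coefficients: [6, 6, 2, 1, 3, 3]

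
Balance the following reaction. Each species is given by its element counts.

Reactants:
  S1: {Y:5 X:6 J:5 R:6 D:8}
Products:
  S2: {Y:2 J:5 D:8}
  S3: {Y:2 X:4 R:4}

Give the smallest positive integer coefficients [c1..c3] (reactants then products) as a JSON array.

Y: 2·5 = 10 | 2·2+3·2 = 10
X: 2·6 = 12 | 2·0+3·4 = 12
J: 2·5 = 10 | 2·5+3·0 = 10
R: 2·6 = 12 | 2·0+3·4 = 12
D: 2·8 = 16 | 2·8+3·0 = 16
gcd(2,2,3) = 1

Coefficients: [2, 2, 3]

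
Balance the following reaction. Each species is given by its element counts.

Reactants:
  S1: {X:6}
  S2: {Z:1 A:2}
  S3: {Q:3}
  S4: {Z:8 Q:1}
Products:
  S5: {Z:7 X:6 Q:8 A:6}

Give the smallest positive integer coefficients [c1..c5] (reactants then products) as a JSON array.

Coefficients: [2, 6, 5, 1, 2]

Z: 2·0+6·1+5·0+1·8 = 14 | 2·7 = 14
X: 2·6+6·0+5·0+1·0 = 12 | 2·6 = 12
Q: 2·0+6·0+5·3+1·1 = 16 | 2·8 = 16
A: 2·0+6·2+5·0+1·0 = 12 | 2·6 = 12
gcd(2,6,5,1,2) = 1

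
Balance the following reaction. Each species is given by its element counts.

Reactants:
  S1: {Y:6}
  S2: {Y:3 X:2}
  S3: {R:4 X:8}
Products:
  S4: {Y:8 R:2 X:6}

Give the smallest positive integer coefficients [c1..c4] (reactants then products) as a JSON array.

Coefficients: [5, 6, 3, 6]

Y: 5·6+6·3+3·0 = 48 | 6·8 = 48
R: 5·0+6·0+3·4 = 12 | 6·2 = 12
X: 5·0+6·2+3·8 = 36 | 6·6 = 36
gcd(5,6,3,6) = 1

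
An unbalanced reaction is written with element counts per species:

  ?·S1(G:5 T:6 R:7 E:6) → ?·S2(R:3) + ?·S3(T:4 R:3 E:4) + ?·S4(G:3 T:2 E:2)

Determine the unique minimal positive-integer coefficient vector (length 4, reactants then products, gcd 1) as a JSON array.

Coefficients: [3, 5, 2, 5]

G: 3·5 = 15 | 5·0+2·0+5·3 = 15
T: 3·6 = 18 | 5·0+2·4+5·2 = 18
R: 3·7 = 21 | 5·3+2·3+5·0 = 21
E: 3·6 = 18 | 5·0+2·4+5·2 = 18
gcd(3,5,2,5) = 1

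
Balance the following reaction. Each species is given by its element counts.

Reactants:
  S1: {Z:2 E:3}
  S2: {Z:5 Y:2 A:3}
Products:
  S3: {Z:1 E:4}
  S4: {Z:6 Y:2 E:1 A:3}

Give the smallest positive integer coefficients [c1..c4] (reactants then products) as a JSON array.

Coefficients: [3, 5, 1, 5]

Z: 3·2+5·5 = 31 | 1·1+5·6 = 31
Y: 3·0+5·2 = 10 | 1·0+5·2 = 10
E: 3·3+5·0 = 9 | 1·4+5·1 = 9
A: 3·0+5·3 = 15 | 1·0+5·3 = 15
gcd(3,5,1,5) = 1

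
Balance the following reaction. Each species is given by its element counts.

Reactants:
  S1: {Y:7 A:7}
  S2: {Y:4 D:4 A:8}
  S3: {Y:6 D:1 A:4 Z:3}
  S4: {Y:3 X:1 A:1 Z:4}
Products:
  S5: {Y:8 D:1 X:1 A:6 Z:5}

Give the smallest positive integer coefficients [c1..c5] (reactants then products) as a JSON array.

Y: 2·7+1·4+2·6+6·3 = 48 | 6·8 = 48
D: 2·0+1·4+2·1+6·0 = 6 | 6·1 = 6
X: 2·0+1·0+2·0+6·1 = 6 | 6·1 = 6
A: 2·7+1·8+2·4+6·1 = 36 | 6·6 = 36
Z: 2·0+1·0+2·3+6·4 = 30 | 6·5 = 30
gcd(2,1,2,6,6) = 1

Coefficients: [2, 1, 2, 6, 6]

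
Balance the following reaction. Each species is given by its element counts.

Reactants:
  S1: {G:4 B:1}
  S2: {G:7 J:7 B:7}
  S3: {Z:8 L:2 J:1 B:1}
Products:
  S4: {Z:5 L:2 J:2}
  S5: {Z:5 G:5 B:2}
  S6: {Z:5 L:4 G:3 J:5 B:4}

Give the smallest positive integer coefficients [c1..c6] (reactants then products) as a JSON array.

Coefficients: [6, 1, 5, 1, 5, 2]

Z: 6·0+1·0+5·8 = 40 | 1·5+5·5+2·5 = 40
L: 6·0+1·0+5·2 = 10 | 1·2+5·0+2·4 = 10
G: 6·4+1·7+5·0 = 31 | 1·0+5·5+2·3 = 31
J: 6·0+1·7+5·1 = 12 | 1·2+5·0+2·5 = 12
B: 6·1+1·7+5·1 = 18 | 1·0+5·2+2·4 = 18
gcd(6,1,5,1,5,2) = 1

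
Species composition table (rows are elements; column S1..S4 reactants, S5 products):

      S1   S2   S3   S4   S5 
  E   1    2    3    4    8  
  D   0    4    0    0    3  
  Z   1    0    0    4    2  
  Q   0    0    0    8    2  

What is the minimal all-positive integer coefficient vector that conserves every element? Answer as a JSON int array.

E: 4·1+3·2+6·3+1·4 = 32 | 4·8 = 32
D: 4·0+3·4+6·0+1·0 = 12 | 4·3 = 12
Z: 4·1+3·0+6·0+1·4 = 8 | 4·2 = 8
Q: 4·0+3·0+6·0+1·8 = 8 | 4·2 = 8
gcd(4,3,6,1,4) = 1

Coefficients: [4, 3, 6, 1, 4]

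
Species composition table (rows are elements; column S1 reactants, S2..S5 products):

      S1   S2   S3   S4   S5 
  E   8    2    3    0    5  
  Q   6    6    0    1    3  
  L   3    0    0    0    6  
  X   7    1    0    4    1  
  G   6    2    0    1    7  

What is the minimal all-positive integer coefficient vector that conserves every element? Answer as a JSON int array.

Coefficients: [2, 1, 3, 3, 1]

E: 2·8 = 16 | 1·2+3·3+3·0+1·5 = 16
Q: 2·6 = 12 | 1·6+3·0+3·1+1·3 = 12
L: 2·3 = 6 | 1·0+3·0+3·0+1·6 = 6
X: 2·7 = 14 | 1·1+3·0+3·4+1·1 = 14
G: 2·6 = 12 | 1·2+3·0+3·1+1·7 = 12
gcd(2,1,3,3,1) = 1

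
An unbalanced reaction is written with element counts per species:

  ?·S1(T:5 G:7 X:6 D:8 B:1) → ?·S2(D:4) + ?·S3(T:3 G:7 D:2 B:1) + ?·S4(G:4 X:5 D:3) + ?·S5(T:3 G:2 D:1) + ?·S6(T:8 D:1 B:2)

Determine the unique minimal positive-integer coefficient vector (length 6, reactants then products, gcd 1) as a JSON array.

T: 5·5 = 25 | 4·0+1·3+6·0+2·3+2·8 = 25
G: 5·7 = 35 | 4·0+1·7+6·4+2·2+2·0 = 35
X: 5·6 = 30 | 4·0+1·0+6·5+2·0+2·0 = 30
D: 5·8 = 40 | 4·4+1·2+6·3+2·1+2·1 = 40
B: 5·1 = 5 | 4·0+1·1+6·0+2·0+2·2 = 5
gcd(5,4,1,6,2,2) = 1

Coefficients: [5, 4, 1, 6, 2, 2]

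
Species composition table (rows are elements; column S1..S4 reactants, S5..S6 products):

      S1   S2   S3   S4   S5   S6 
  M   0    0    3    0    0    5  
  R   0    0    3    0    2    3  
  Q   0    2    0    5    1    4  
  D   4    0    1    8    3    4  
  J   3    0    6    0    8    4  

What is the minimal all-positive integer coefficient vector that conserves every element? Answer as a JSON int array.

M: 2·0+5·0+5·3+1·0 = 15 | 3·0+3·5 = 15
R: 2·0+5·0+5·3+1·0 = 15 | 3·2+3·3 = 15
Q: 2·0+5·2+5·0+1·5 = 15 | 3·1+3·4 = 15
D: 2·4+5·0+5·1+1·8 = 21 | 3·3+3·4 = 21
J: 2·3+5·0+5·6+1·0 = 36 | 3·8+3·4 = 36
gcd(2,5,5,1,3,3) = 1

Coefficients: [2, 5, 5, 1, 3, 3]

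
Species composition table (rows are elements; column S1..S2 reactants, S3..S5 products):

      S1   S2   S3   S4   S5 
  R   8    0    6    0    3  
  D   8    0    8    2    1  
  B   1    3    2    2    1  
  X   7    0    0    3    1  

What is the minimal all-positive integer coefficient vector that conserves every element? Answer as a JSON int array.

Coefficients: [3, 5, 1, 5, 6]

R: 3·8+5·0 = 24 | 1·6+5·0+6·3 = 24
D: 3·8+5·0 = 24 | 1·8+5·2+6·1 = 24
B: 3·1+5·3 = 18 | 1·2+5·2+6·1 = 18
X: 3·7+5·0 = 21 | 1·0+5·3+6·1 = 21
gcd(3,5,1,5,6) = 1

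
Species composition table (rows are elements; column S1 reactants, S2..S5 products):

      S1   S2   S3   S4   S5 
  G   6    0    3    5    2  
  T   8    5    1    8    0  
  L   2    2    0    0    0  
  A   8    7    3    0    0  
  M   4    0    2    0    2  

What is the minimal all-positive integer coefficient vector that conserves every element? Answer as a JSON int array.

G: 3·6 = 18 | 3·0+1·3+1·5+5·2 = 18
T: 3·8 = 24 | 3·5+1·1+1·8+5·0 = 24
L: 3·2 = 6 | 3·2+1·0+1·0+5·0 = 6
A: 3·8 = 24 | 3·7+1·3+1·0+5·0 = 24
M: 3·4 = 12 | 3·0+1·2+1·0+5·2 = 12
gcd(3,3,1,1,5) = 1

Coefficients: [3, 3, 1, 1, 5]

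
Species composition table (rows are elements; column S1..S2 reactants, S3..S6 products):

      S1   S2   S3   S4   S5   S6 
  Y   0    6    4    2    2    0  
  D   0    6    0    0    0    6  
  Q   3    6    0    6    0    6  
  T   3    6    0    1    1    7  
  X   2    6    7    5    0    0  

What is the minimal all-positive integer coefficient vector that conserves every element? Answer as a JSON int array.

Coefficients: [4, 5, 4, 2, 5, 5]

Y: 4·0+5·6 = 30 | 4·4+2·2+5·2+5·0 = 30
D: 4·0+5·6 = 30 | 4·0+2·0+5·0+5·6 = 30
Q: 4·3+5·6 = 42 | 4·0+2·6+5·0+5·6 = 42
T: 4·3+5·6 = 42 | 4·0+2·1+5·1+5·7 = 42
X: 4·2+5·6 = 38 | 4·7+2·5+5·0+5·0 = 38
gcd(4,5,4,2,5,5) = 1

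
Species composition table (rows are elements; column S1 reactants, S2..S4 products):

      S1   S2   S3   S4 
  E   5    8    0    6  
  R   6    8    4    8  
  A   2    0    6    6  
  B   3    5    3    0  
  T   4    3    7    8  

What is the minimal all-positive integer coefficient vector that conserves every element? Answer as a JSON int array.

E: 6·5 = 30 | 3·8+1·0+1·6 = 30
R: 6·6 = 36 | 3·8+1·4+1·8 = 36
A: 6·2 = 12 | 3·0+1·6+1·6 = 12
B: 6·3 = 18 | 3·5+1·3+1·0 = 18
T: 6·4 = 24 | 3·3+1·7+1·8 = 24
gcd(6,3,1,1) = 1

Coefficients: [6, 3, 1, 1]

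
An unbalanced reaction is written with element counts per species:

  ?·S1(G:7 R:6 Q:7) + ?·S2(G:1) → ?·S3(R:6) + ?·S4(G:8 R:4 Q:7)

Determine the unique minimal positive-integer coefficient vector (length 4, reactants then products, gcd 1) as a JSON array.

G: 3·7+3·1 = 24 | 1·0+3·8 = 24
R: 3·6+3·0 = 18 | 1·6+3·4 = 18
Q: 3·7+3·0 = 21 | 1·0+3·7 = 21
gcd(3,3,1,3) = 1

Coefficients: [3, 3, 1, 3]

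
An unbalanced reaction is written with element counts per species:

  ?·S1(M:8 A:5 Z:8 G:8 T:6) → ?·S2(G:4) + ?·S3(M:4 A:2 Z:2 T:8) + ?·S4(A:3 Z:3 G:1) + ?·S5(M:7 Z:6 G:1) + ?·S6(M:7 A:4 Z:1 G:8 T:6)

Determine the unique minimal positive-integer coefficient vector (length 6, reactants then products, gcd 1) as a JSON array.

Coefficients: [5, 6, 3, 5, 3, 1]

M: 5·8 = 40 | 6·0+3·4+5·0+3·7+1·7 = 40
A: 5·5 = 25 | 6·0+3·2+5·3+3·0+1·4 = 25
Z: 5·8 = 40 | 6·0+3·2+5·3+3·6+1·1 = 40
G: 5·8 = 40 | 6·4+3·0+5·1+3·1+1·8 = 40
T: 5·6 = 30 | 6·0+3·8+5·0+3·0+1·6 = 30
gcd(5,6,3,5,3,1) = 1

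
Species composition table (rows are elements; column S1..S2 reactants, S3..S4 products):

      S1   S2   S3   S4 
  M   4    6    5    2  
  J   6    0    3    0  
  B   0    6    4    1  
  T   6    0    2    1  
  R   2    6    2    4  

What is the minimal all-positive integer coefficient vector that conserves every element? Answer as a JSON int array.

M: 3·4+5·6 = 42 | 6·5+6·2 = 42
J: 3·6+5·0 = 18 | 6·3+6·0 = 18
B: 3·0+5·6 = 30 | 6·4+6·1 = 30
T: 3·6+5·0 = 18 | 6·2+6·1 = 18
R: 3·2+5·6 = 36 | 6·2+6·4 = 36
gcd(3,5,6,6) = 1

Coefficients: [3, 5, 6, 6]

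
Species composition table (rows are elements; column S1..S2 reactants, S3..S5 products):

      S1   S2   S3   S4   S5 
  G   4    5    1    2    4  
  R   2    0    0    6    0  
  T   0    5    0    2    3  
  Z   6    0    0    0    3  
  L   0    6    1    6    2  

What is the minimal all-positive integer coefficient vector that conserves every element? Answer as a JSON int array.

G: 3·4+4·5 = 32 | 6·1+1·2+6·4 = 32
R: 3·2+4·0 = 6 | 6·0+1·6+6·0 = 6
T: 3·0+4·5 = 20 | 6·0+1·2+6·3 = 20
Z: 3·6+4·0 = 18 | 6·0+1·0+6·3 = 18
L: 3·0+4·6 = 24 | 6·1+1·6+6·2 = 24
gcd(3,4,6,1,6) = 1

Coefficients: [3, 4, 6, 1, 6]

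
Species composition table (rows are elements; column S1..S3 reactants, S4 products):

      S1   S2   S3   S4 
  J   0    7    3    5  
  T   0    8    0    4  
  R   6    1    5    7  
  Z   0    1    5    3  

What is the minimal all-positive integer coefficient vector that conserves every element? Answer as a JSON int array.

J: 4·0+3·7+3·3 = 30 | 6·5 = 30
T: 4·0+3·8+3·0 = 24 | 6·4 = 24
R: 4·6+3·1+3·5 = 42 | 6·7 = 42
Z: 4·0+3·1+3·5 = 18 | 6·3 = 18
gcd(4,3,3,6) = 1

Coefficients: [4, 3, 3, 6]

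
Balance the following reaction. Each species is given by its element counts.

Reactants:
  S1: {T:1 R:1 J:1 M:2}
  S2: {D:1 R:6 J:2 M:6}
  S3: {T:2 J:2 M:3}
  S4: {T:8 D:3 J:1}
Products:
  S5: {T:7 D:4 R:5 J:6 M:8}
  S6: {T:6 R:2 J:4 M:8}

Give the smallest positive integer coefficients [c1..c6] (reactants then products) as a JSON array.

Coefficients: [3, 1, 4, 1, 1, 2]

T: 3·1+1·0+4·2+1·8 = 19 | 1·7+2·6 = 19
D: 3·0+1·1+4·0+1·3 = 4 | 1·4+2·0 = 4
R: 3·1+1·6+4·0+1·0 = 9 | 1·5+2·2 = 9
J: 3·1+1·2+4·2+1·1 = 14 | 1·6+2·4 = 14
M: 3·2+1·6+4·3+1·0 = 24 | 1·8+2·8 = 24
gcd(3,1,4,1,1,2) = 1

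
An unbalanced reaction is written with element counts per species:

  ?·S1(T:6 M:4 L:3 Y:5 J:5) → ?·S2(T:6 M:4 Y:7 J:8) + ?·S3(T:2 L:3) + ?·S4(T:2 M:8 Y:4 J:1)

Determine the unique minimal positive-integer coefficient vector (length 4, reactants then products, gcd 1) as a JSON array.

T: 5·6 = 30 | 3·6+5·2+1·2 = 30
M: 5·4 = 20 | 3·4+5·0+1·8 = 20
L: 5·3 = 15 | 3·0+5·3+1·0 = 15
Y: 5·5 = 25 | 3·7+5·0+1·4 = 25
J: 5·5 = 25 | 3·8+5·0+1·1 = 25
gcd(5,3,5,1) = 1

Coefficients: [5, 3, 5, 1]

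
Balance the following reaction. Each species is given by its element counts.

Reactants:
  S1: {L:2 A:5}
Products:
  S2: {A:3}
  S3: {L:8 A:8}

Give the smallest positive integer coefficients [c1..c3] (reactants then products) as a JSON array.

L: 4·2 = 8 | 4·0+1·8 = 8
A: 4·5 = 20 | 4·3+1·8 = 20
gcd(4,4,1) = 1

Coefficients: [4, 4, 1]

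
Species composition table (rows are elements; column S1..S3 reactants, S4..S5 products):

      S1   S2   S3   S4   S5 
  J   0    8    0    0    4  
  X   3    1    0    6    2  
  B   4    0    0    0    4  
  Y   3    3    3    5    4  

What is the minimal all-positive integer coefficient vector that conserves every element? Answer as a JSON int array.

Coefficients: [4, 2, 1, 1, 4]

J: 4·0+2·8+1·0 = 16 | 1·0+4·4 = 16
X: 4·3+2·1+1·0 = 14 | 1·6+4·2 = 14
B: 4·4+2·0+1·0 = 16 | 1·0+4·4 = 16
Y: 4·3+2·3+1·3 = 21 | 1·5+4·4 = 21
gcd(4,2,1,1,4) = 1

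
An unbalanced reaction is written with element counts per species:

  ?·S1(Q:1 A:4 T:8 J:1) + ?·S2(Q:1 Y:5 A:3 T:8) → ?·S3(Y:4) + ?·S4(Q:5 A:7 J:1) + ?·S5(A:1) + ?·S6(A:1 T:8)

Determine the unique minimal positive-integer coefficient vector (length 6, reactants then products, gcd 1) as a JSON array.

Coefficients: [1, 4, 5, 1, 4, 5]

Q: 1·1+4·1 = 5 | 5·0+1·5+4·0+5·0 = 5
Y: 1·0+4·5 = 20 | 5·4+1·0+4·0+5·0 = 20
A: 1·4+4·3 = 16 | 5·0+1·7+4·1+5·1 = 16
T: 1·8+4·8 = 40 | 5·0+1·0+4·0+5·8 = 40
J: 1·1+4·0 = 1 | 5·0+1·1+4·0+5·0 = 1
gcd(1,4,5,1,4,5) = 1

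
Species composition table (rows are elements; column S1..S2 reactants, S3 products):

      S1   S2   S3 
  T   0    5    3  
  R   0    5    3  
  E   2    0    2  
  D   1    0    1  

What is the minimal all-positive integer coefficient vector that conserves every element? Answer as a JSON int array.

T: 5·0+3·5 = 15 | 5·3 = 15
R: 5·0+3·5 = 15 | 5·3 = 15
E: 5·2+3·0 = 10 | 5·2 = 10
D: 5·1+3·0 = 5 | 5·1 = 5
gcd(5,3,5) = 1

Coefficients: [5, 3, 5]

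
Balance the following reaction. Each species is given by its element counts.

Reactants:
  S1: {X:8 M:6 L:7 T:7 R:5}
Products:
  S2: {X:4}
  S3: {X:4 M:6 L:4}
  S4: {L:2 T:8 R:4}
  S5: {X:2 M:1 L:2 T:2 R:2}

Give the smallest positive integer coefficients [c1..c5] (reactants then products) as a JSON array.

X: 4·8 = 32 | 2·4+3·4+2·0+6·2 = 32
M: 4·6 = 24 | 2·0+3·6+2·0+6·1 = 24
L: 4·7 = 28 | 2·0+3·4+2·2+6·2 = 28
T: 4·7 = 28 | 2·0+3·0+2·8+6·2 = 28
R: 4·5 = 20 | 2·0+3·0+2·4+6·2 = 20
gcd(4,2,3,2,6) = 1

Coefficients: [4, 2, 3, 2, 6]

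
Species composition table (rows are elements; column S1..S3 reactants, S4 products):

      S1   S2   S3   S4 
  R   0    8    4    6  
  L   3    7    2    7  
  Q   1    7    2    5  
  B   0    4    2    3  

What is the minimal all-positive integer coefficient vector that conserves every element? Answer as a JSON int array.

Coefficients: [6, 2, 5, 6]

R: 6·0+2·8+5·4 = 36 | 6·6 = 36
L: 6·3+2·7+5·2 = 42 | 6·7 = 42
Q: 6·1+2·7+5·2 = 30 | 6·5 = 30
B: 6·0+2·4+5·2 = 18 | 6·3 = 18
gcd(6,2,5,6) = 1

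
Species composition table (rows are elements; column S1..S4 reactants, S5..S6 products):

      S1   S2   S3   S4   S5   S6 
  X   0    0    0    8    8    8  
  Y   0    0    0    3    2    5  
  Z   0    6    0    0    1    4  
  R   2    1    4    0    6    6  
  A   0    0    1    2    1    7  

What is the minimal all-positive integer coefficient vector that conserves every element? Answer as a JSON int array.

X: 5·0+2·0+6·0+6·8 = 48 | 4·8+2·8 = 48
Y: 5·0+2·0+6·0+6·3 = 18 | 4·2+2·5 = 18
Z: 5·0+2·6+6·0+6·0 = 12 | 4·1+2·4 = 12
R: 5·2+2·1+6·4+6·0 = 36 | 4·6+2·6 = 36
A: 5·0+2·0+6·1+6·2 = 18 | 4·1+2·7 = 18
gcd(5,2,6,6,4,2) = 1

Coefficients: [5, 2, 6, 6, 4, 2]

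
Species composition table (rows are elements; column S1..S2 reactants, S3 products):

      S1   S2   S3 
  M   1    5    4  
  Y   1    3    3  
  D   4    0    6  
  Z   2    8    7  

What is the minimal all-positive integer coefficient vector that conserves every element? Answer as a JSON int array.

Coefficients: [3, 1, 2]

M: 3·1+1·5 = 8 | 2·4 = 8
Y: 3·1+1·3 = 6 | 2·3 = 6
D: 3·4+1·0 = 12 | 2·6 = 12
Z: 3·2+1·8 = 14 | 2·7 = 14
gcd(3,1,2) = 1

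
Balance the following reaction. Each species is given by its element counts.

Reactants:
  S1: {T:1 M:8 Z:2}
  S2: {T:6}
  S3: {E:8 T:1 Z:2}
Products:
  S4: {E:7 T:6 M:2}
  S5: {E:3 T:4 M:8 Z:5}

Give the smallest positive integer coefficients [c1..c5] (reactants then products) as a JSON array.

Coefficients: [5, 5, 5, 4, 4]

E: 5·0+5·0+5·8 = 40 | 4·7+4·3 = 40
T: 5·1+5·6+5·1 = 40 | 4·6+4·4 = 40
M: 5·8+5·0+5·0 = 40 | 4·2+4·8 = 40
Z: 5·2+5·0+5·2 = 20 | 4·0+4·5 = 20
gcd(5,5,5,4,4) = 1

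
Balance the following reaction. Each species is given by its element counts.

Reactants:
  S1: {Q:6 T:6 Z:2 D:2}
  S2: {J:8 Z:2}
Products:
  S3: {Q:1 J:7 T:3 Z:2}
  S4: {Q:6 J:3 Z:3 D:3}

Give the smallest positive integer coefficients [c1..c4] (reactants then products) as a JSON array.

Coefficients: [3, 6, 6, 2]

Q: 3·6+6·0 = 18 | 6·1+2·6 = 18
J: 3·0+6·8 = 48 | 6·7+2·3 = 48
T: 3·6+6·0 = 18 | 6·3+2·0 = 18
Z: 3·2+6·2 = 18 | 6·2+2·3 = 18
D: 3·2+6·0 = 6 | 6·0+2·3 = 6
gcd(3,6,6,2) = 1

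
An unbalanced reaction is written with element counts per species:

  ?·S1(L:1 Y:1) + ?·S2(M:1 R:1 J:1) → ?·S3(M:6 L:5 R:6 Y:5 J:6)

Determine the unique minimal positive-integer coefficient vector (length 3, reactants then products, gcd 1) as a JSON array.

Coefficients: [5, 6, 1]

M: 5·0+6·1 = 6 | 1·6 = 6
L: 5·1+6·0 = 5 | 1·5 = 5
R: 5·0+6·1 = 6 | 1·6 = 6
Y: 5·1+6·0 = 5 | 1·5 = 5
J: 5·0+6·1 = 6 | 1·6 = 6
gcd(5,6,1) = 1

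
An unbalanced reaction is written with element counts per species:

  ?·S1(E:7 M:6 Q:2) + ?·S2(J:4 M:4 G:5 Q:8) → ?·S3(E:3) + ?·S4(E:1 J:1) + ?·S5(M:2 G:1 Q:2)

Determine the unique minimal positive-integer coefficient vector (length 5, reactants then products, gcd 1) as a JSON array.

E: 1·7+1·0 = 7 | 1·3+4·1+5·0 = 7
J: 1·0+1·4 = 4 | 1·0+4·1+5·0 = 4
M: 1·6+1·4 = 10 | 1·0+4·0+5·2 = 10
G: 1·0+1·5 = 5 | 1·0+4·0+5·1 = 5
Q: 1·2+1·8 = 10 | 1·0+4·0+5·2 = 10
gcd(1,1,1,4,5) = 1

Coefficients: [1, 1, 1, 4, 5]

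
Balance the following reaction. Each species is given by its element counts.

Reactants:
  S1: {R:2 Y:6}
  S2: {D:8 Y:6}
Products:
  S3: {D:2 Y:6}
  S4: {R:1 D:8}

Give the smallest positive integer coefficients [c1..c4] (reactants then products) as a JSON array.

R: 1·2+3·0 = 2 | 4·0+2·1 = 2
D: 1·0+3·8 = 24 | 4·2+2·8 = 24
Y: 1·6+3·6 = 24 | 4·6+2·0 = 24
gcd(1,3,4,2) = 1

Coefficients: [1, 3, 4, 2]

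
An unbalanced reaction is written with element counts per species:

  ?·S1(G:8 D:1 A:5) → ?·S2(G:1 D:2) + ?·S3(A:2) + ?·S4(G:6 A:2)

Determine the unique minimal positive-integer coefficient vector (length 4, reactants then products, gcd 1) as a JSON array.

G: 4·8 = 32 | 2·1+5·0+5·6 = 32
D: 4·1 = 4 | 2·2+5·0+5·0 = 4
A: 4·5 = 20 | 2·0+5·2+5·2 = 20
gcd(4,2,5,5) = 1

Coefficients: [4, 2, 5, 5]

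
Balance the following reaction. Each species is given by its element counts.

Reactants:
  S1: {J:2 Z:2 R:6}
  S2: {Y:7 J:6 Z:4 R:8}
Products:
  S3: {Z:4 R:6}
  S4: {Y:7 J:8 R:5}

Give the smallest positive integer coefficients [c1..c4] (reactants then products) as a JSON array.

Y: 2·0+2·7 = 14 | 3·0+2·7 = 14
J: 2·2+2·6 = 16 | 3·0+2·8 = 16
Z: 2·2+2·4 = 12 | 3·4+2·0 = 12
R: 2·6+2·8 = 28 | 3·6+2·5 = 28
gcd(2,2,3,2) = 1

Coefficients: [2, 2, 3, 2]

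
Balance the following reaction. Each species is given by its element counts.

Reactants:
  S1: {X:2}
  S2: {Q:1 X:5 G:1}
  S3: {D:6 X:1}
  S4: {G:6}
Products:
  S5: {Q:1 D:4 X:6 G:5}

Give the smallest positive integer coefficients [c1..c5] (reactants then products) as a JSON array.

Q: 1·0+6·1+4·0+4·0 = 6 | 6·1 = 6
D: 1·0+6·0+4·6+4·0 = 24 | 6·4 = 24
X: 1·2+6·5+4·1+4·0 = 36 | 6·6 = 36
G: 1·0+6·1+4·0+4·6 = 30 | 6·5 = 30
gcd(1,6,4,4,6) = 1

Coefficients: [1, 6, 4, 4, 6]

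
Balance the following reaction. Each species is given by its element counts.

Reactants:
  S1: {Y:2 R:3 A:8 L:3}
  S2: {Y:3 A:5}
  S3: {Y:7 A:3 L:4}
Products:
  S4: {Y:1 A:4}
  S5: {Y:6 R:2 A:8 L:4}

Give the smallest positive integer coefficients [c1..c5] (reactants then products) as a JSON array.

Y: 4·2+3·3+3·7 = 38 | 2·1+6·6 = 38
R: 4·3+3·0+3·0 = 12 | 2·0+6·2 = 12
A: 4·8+3·5+3·3 = 56 | 2·4+6·8 = 56
L: 4·3+3·0+3·4 = 24 | 2·0+6·4 = 24
gcd(4,3,3,2,6) = 1

Coefficients: [4, 3, 3, 2, 6]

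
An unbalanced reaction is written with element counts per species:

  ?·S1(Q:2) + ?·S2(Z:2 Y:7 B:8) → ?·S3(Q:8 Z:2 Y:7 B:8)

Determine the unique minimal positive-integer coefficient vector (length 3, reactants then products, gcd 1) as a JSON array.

Coefficients: [4, 1, 1]

Q: 4·2+1·0 = 8 | 1·8 = 8
Z: 4·0+1·2 = 2 | 1·2 = 2
Y: 4·0+1·7 = 7 | 1·7 = 7
B: 4·0+1·8 = 8 | 1·8 = 8
gcd(4,1,1) = 1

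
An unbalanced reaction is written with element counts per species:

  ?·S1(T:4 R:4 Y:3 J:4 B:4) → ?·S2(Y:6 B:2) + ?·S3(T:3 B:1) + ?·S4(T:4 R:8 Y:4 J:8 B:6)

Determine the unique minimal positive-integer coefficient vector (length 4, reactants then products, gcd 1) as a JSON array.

T: 6·4 = 24 | 1·0+4·3+3·4 = 24
R: 6·4 = 24 | 1·0+4·0+3·8 = 24
Y: 6·3 = 18 | 1·6+4·0+3·4 = 18
J: 6·4 = 24 | 1·0+4·0+3·8 = 24
B: 6·4 = 24 | 1·2+4·1+3·6 = 24
gcd(6,1,4,3) = 1

Coefficients: [6, 1, 4, 3]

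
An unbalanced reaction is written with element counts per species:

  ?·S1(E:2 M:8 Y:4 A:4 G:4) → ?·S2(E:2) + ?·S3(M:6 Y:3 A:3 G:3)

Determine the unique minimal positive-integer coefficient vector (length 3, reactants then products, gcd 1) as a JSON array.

Coefficients: [3, 3, 4]

E: 3·2 = 6 | 3·2+4·0 = 6
M: 3·8 = 24 | 3·0+4·6 = 24
Y: 3·4 = 12 | 3·0+4·3 = 12
A: 3·4 = 12 | 3·0+4·3 = 12
G: 3·4 = 12 | 3·0+4·3 = 12
gcd(3,3,4) = 1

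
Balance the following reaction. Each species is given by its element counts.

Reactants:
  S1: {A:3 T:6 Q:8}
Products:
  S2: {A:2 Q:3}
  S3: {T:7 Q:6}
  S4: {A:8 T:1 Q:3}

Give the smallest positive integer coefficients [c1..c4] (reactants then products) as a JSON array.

A: 6·3 = 18 | 5·2+5·0+1·8 = 18
T: 6·6 = 36 | 5·0+5·7+1·1 = 36
Q: 6·8 = 48 | 5·3+5·6+1·3 = 48
gcd(6,5,5,1) = 1

Coefficients: [6, 5, 5, 1]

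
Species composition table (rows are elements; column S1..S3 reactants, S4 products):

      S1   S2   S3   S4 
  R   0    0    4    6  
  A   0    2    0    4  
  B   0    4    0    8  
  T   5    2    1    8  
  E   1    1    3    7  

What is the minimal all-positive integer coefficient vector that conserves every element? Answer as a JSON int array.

R: 1·0+4·0+3·4 = 12 | 2·6 = 12
A: 1·0+4·2+3·0 = 8 | 2·4 = 8
B: 1·0+4·4+3·0 = 16 | 2·8 = 16
T: 1·5+4·2+3·1 = 16 | 2·8 = 16
E: 1·1+4·1+3·3 = 14 | 2·7 = 14
gcd(1,4,3,2) = 1

Coefficients: [1, 4, 3, 2]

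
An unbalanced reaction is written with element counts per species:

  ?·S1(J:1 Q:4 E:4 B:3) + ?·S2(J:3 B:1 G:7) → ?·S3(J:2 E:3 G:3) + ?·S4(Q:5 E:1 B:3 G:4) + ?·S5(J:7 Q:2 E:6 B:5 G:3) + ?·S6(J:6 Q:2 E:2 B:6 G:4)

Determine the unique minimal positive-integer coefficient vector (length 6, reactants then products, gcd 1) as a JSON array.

J: 6·1+5·3 = 21 | 4·2+4·0+1·7+1·6 = 21
Q: 6·4+5·0 = 24 | 4·0+4·5+1·2+1·2 = 24
E: 6·4+5·0 = 24 | 4·3+4·1+1·6+1·2 = 24
B: 6·3+5·1 = 23 | 4·0+4·3+1·5+1·6 = 23
G: 6·0+5·7 = 35 | 4·3+4·4+1·3+1·4 = 35
gcd(6,5,4,4,1,1) = 1

Coefficients: [6, 5, 4, 4, 1, 1]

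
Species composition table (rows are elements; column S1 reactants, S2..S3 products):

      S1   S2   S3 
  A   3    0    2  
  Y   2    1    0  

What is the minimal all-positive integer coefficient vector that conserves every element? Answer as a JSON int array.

A: 2·3 = 6 | 4·0+3·2 = 6
Y: 2·2 = 4 | 4·1+3·0 = 4
gcd(2,4,3) = 1

Coefficients: [2, 4, 3]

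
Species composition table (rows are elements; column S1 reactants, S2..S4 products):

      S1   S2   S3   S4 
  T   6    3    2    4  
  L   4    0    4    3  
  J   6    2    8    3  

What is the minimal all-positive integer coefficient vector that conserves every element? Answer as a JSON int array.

Coefficients: [4, 2, 1, 4]

T: 4·6 = 24 | 2·3+1·2+4·4 = 24
L: 4·4 = 16 | 2·0+1·4+4·3 = 16
J: 4·6 = 24 | 2·2+1·8+4·3 = 24
gcd(4,2,1,4) = 1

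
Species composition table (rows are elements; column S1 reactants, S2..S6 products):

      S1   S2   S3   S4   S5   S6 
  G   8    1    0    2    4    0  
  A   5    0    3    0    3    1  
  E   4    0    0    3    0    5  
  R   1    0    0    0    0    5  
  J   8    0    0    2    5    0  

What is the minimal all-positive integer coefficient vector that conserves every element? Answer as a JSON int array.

G: 5·8 = 40 | 6·1+2·0+5·2+6·4+1·0 = 40
A: 5·5 = 25 | 6·0+2·3+5·0+6·3+1·1 = 25
E: 5·4 = 20 | 6·0+2·0+5·3+6·0+1·5 = 20
R: 5·1 = 5 | 6·0+2·0+5·0+6·0+1·5 = 5
J: 5·8 = 40 | 6·0+2·0+5·2+6·5+1·0 = 40
gcd(5,6,2,5,6,1) = 1

Coefficients: [5, 6, 2, 5, 6, 1]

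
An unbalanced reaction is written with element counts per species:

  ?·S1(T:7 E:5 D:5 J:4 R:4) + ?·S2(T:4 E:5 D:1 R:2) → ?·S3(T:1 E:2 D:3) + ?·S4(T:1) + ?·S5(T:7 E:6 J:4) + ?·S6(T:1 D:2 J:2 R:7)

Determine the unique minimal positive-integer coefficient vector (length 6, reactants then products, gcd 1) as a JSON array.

T: 3·7+1·4 = 25 | 4·1+5·1+2·7+2·1 = 25
E: 3·5+1·5 = 20 | 4·2+5·0+2·6+2·0 = 20
D: 3·5+1·1 = 16 | 4·3+5·0+2·0+2·2 = 16
J: 3·4+1·0 = 12 | 4·0+5·0+2·4+2·2 = 12
R: 3·4+1·2 = 14 | 4·0+5·0+2·0+2·7 = 14
gcd(3,1,4,5,2,2) = 1

Coefficients: [3, 1, 4, 5, 2, 2]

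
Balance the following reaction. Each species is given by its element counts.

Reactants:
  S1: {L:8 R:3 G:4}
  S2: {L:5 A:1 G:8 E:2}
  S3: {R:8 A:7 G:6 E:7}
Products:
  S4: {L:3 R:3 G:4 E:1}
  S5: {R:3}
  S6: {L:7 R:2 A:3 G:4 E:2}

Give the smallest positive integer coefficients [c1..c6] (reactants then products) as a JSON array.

Coefficients: [6, 1, 2, 6, 2, 5]

L: 6·8+1·5+2·0 = 53 | 6·3+2·0+5·7 = 53
R: 6·3+1·0+2·8 = 34 | 6·3+2·3+5·2 = 34
A: 6·0+1·1+2·7 = 15 | 6·0+2·0+5·3 = 15
G: 6·4+1·8+2·6 = 44 | 6·4+2·0+5·4 = 44
E: 6·0+1·2+2·7 = 16 | 6·1+2·0+5·2 = 16
gcd(6,1,2,6,2,5) = 1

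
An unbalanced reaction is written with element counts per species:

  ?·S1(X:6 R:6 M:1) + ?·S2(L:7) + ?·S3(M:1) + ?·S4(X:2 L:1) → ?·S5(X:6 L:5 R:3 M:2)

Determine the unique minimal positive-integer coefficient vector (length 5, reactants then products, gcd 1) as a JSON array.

Coefficients: [1, 1, 3, 3, 2]

X: 1·6+1·0+3·0+3·2 = 12 | 2·6 = 12
L: 1·0+1·7+3·0+3·1 = 10 | 2·5 = 10
R: 1·6+1·0+3·0+3·0 = 6 | 2·3 = 6
M: 1·1+1·0+3·1+3·0 = 4 | 2·2 = 4
gcd(1,1,3,3,2) = 1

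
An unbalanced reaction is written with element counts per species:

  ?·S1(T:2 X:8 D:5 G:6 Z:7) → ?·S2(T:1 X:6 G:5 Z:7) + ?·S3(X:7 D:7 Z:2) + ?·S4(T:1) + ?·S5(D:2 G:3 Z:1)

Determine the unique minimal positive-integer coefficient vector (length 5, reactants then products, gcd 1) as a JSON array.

Coefficients: [4, 3, 2, 5, 3]

T: 4·2 = 8 | 3·1+2·0+5·1+3·0 = 8
X: 4·8 = 32 | 3·6+2·7+5·0+3·0 = 32
D: 4·5 = 20 | 3·0+2·7+5·0+3·2 = 20
G: 4·6 = 24 | 3·5+2·0+5·0+3·3 = 24
Z: 4·7 = 28 | 3·7+2·2+5·0+3·1 = 28
gcd(4,3,2,5,3) = 1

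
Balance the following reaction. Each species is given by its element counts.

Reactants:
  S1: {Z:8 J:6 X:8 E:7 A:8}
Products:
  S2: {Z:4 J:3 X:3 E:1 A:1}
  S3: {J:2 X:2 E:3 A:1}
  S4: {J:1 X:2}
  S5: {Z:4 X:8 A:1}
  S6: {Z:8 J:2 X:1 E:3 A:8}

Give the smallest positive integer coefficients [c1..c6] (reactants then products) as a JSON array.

Coefficients: [4, 1, 6, 3, 1, 3]

Z: 4·8 = 32 | 1·4+6·0+3·0+1·4+3·8 = 32
J: 4·6 = 24 | 1·3+6·2+3·1+1·0+3·2 = 24
X: 4·8 = 32 | 1·3+6·2+3·2+1·8+3·1 = 32
E: 4·7 = 28 | 1·1+6·3+3·0+1·0+3·3 = 28
A: 4·8 = 32 | 1·1+6·1+3·0+1·1+3·8 = 32
gcd(4,1,6,3,1,3) = 1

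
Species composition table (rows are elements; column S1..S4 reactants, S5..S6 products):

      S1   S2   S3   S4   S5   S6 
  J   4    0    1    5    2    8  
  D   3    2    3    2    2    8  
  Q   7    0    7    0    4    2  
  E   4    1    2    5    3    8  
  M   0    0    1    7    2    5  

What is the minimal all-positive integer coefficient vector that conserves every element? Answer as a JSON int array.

Coefficients: [3, 5, 1, 3, 6, 2]

J: 3·4+5·0+1·1+3·5 = 28 | 6·2+2·8 = 28
D: 3·3+5·2+1·3+3·2 = 28 | 6·2+2·8 = 28
Q: 3·7+5·0+1·7+3·0 = 28 | 6·4+2·2 = 28
E: 3·4+5·1+1·2+3·5 = 34 | 6·3+2·8 = 34
M: 3·0+5·0+1·1+3·7 = 22 | 6·2+2·5 = 22
gcd(3,5,1,3,6,2) = 1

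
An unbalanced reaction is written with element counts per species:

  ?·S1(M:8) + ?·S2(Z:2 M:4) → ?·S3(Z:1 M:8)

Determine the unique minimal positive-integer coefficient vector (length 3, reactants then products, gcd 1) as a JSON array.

Z: 3·0+2·2 = 4 | 4·1 = 4
M: 3·8+2·4 = 32 | 4·8 = 32
gcd(3,2,4) = 1

Coefficients: [3, 2, 4]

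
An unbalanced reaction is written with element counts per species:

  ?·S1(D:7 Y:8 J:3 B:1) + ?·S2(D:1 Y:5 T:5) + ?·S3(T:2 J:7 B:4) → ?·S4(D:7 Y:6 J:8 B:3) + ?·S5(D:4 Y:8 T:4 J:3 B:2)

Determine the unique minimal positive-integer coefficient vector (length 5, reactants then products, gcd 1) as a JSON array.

Coefficients: [5, 2, 3, 3, 4]

D: 5·7+2·1+3·0 = 37 | 3·7+4·4 = 37
Y: 5·8+2·5+3·0 = 50 | 3·6+4·8 = 50
T: 5·0+2·5+3·2 = 16 | 3·0+4·4 = 16
J: 5·3+2·0+3·7 = 36 | 3·8+4·3 = 36
B: 5·1+2·0+3·4 = 17 | 3·3+4·2 = 17
gcd(5,2,3,3,4) = 1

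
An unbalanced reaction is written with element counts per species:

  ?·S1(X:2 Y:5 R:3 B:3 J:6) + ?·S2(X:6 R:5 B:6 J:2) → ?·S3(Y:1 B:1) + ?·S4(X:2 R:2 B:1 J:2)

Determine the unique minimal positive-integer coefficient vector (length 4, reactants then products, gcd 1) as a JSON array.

Coefficients: [1, 1, 5, 4]

X: 1·2+1·6 = 8 | 5·0+4·2 = 8
Y: 1·5+1·0 = 5 | 5·1+4·0 = 5
R: 1·3+1·5 = 8 | 5·0+4·2 = 8
B: 1·3+1·6 = 9 | 5·1+4·1 = 9
J: 1·6+1·2 = 8 | 5·0+4·2 = 8
gcd(1,1,5,4) = 1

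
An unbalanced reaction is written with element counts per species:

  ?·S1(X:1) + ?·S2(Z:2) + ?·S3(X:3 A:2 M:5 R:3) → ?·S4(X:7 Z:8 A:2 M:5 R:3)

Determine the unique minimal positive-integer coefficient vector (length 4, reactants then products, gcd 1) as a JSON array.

Coefficients: [4, 4, 1, 1]

X: 4·1+4·0+1·3 = 7 | 1·7 = 7
Z: 4·0+4·2+1·0 = 8 | 1·8 = 8
A: 4·0+4·0+1·2 = 2 | 1·2 = 2
M: 4·0+4·0+1·5 = 5 | 1·5 = 5
R: 4·0+4·0+1·3 = 3 | 1·3 = 3
gcd(4,4,1,1) = 1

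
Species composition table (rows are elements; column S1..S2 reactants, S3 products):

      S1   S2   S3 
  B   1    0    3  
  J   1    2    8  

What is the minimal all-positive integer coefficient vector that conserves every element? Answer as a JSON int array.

B: 6·1+5·0 = 6 | 2·3 = 6
J: 6·1+5·2 = 16 | 2·8 = 16
gcd(6,5,2) = 1

Coefficients: [6, 5, 2]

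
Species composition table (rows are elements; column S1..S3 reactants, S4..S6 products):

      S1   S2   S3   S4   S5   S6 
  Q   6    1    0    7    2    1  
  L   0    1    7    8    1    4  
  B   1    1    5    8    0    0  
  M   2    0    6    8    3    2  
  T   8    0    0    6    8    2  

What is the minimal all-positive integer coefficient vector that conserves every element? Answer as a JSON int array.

Coefficients: [6, 4, 6, 5, 2, 1]

Q: 6·6+4·1+6·0 = 40 | 5·7+2·2+1·1 = 40
L: 6·0+4·1+6·7 = 46 | 5·8+2·1+1·4 = 46
B: 6·1+4·1+6·5 = 40 | 5·8+2·0+1·0 = 40
M: 6·2+4·0+6·6 = 48 | 5·8+2·3+1·2 = 48
T: 6·8+4·0+6·0 = 48 | 5·6+2·8+1·2 = 48
gcd(6,4,6,5,2,1) = 1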